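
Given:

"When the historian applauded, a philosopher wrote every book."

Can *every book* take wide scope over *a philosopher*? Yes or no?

Yes

Neither queried DP is inside the adjunct, so the adjunct-island constraint does not apply.
Since no island is crossed, the inverse ordering is licensed alongside surface scope.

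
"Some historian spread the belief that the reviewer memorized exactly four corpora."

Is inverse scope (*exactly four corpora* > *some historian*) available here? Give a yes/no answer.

*exactly four corpora* occurs within the complex NP *the belief that the reviewer memorized exactly four corpora*.
A that-clause complement to a noun is an island; QR cannot cross the NP boundary.
There is no licit LF on which *exactly four corpora* c-commands *some historian*.
(Only the surface reading survives: one fixed historian with respect to all the relevant corpora.)

No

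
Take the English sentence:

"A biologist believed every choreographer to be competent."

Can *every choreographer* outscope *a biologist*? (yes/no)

The ECM infinitive is scope-transparent — *every choreographer* is free to raise above *a biologist*.
Since no island is crossed, the inverse ordering is licensed alongside surface scope.

Yes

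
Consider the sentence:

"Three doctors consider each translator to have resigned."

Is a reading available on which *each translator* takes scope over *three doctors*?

This is an ECM construction: *each translator* is the infinitival subject, Case-marked by the matrix verb, and the infinitive is transparent for QR.
With no island boundary between them, the object can take inverse scope over the subject via ordinary QR within the clause.
Both orderings are possible: *three doctors* > *each translator* and *each translator* > *three doctors*.

Yes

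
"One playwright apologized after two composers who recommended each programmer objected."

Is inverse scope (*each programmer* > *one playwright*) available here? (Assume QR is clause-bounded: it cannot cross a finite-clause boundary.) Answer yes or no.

No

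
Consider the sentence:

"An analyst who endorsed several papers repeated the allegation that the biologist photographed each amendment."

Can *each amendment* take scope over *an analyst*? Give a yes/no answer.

No

*each amendment* is embedded in the complex NP *the allegation that the biologist photographed each amendment*.
The Complex NP Constraint bars QR out of the complement clause of a noun.
*each amendment* is confined to the island and cannot take scope over *an analyst*.
(Only the surface reading survives: one fixed analyst with respect to all the relevant amendments.)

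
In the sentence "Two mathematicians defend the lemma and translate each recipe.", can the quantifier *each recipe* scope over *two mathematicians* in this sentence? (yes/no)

Structurally, *each recipe* is inside one conjunct of the coordinate structure (*translate each recipe*).
Asymmetric QR out of one conjunct violates the Coordinate Structure Constraint.
There is no licit LF on which *each recipe* c-commands *two mathematicians*.

No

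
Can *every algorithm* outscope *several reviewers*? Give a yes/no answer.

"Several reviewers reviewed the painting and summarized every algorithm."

The DP *every algorithm* is contained in one conjunct of the coordinate structure (*summarized every algorithm*).
QR out of a conjunct would have to apply non-ATB, which the CSC forbids.
There is no licit LF on which *every algorithm* c-commands *several reviewers*.

No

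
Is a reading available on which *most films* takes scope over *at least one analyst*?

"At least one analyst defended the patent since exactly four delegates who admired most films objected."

The DP *most films* is contained in the relative clause *who admired most films*, which is itself inside the adjunct *since exactly four delegates who admired most films objected*.
Nested islands: the RC island is itself inside an adjunct island, so wide scope is doubly excluded.
So the wide-scope reading for *most films* is blocked.

No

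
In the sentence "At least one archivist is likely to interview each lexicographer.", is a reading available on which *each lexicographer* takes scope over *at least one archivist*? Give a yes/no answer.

Infinitival complements of raising predicates do not block QR; *each lexicographer* and *at least one archivist* are effectively clausemates.
No island intervenes, so both surface and inverse scope are derivable.

Yes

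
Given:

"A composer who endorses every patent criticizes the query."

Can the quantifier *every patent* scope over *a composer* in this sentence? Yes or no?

No

*every patent* occurs within the relative clause *who endorses every patent*.
A relative clause is a scope island — quantifier raising cannot cross its boundary.
*every patent* is confined to the island and cannot take scope over *a composer*.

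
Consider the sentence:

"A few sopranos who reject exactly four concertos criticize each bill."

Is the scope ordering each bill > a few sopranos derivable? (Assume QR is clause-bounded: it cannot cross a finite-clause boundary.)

Yes

*each bill* sits in the matrix clause, not in the relative clause on *a few sopranos*.
Ordinary QR to a clause-peripheral position gives the wide-scope LF for the lower DP.
Both orderings are possible: *a few sopranos* > *each bill* and *each bill* > *a few sopranos*.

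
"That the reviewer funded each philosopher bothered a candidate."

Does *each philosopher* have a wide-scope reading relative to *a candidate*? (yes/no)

No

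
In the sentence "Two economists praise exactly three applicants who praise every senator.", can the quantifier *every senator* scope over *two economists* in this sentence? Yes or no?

No

*every senator* sits inside the relative clause *who praise every senator* modifying *exactly three applicants*.
Relative clauses are scope islands: a quantifier cannot QR out of a relative clause to take scope in the matrix clause.
So the wide-scope reading for *every senator* is blocked.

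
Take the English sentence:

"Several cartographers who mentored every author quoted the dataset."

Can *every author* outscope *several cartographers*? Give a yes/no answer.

*every author* sits inside the relative clause *who mentored every author*.
Relative clauses are scope islands: a quantifier cannot QR out of a relative clause to take scope in the matrix clause.
Hence only narrow scope for *every author* (under *several cartographers*) survives.

No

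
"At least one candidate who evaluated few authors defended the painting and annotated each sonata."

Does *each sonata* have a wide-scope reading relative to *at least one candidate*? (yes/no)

No

Structurally, *each sonata* is inside one conjunct of the coordinate structure (*annotated each sonata*).
QR out of a conjunct would have to apply non-ATB, which the CSC forbids.
So the wide-scope reading for *each sonata* is blocked.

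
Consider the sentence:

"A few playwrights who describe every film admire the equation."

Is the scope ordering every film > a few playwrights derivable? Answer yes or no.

No

The target quantifier *every film* is part of the relative clause *who describe every film*.
A relative clause is a scope island — quantifier raising cannot cross its boundary.
Hence only narrow scope for *every film* (under *a few playwrights*) survives.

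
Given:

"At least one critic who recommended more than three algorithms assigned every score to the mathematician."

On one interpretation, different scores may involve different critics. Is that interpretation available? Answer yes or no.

Yes

That reading corresponds to *every score* > *at least one critic*.
Although the sentence contains a relative clause (*who recommended more than three algorithms*), *every score* is outside it, in the matrix VP.
Nothing blocks QR of the lower DP to a position above the higher one, so inverse scope is available.
Both orderings are possible: *at least one critic* > *every score* and *every score* > *at least one critic*.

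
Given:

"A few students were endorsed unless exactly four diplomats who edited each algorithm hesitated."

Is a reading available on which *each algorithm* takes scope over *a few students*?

*each algorithm* is embedded in the relative clause *who edited each algorithm*, which is itself inside the adjunct *unless exactly four diplomats who edited each algorithm hesitated*.
Even if one barrier were somehow void, the other would still block QR.
The inverse ordering *each algorithm* > *a few students* is therefore underivable.

No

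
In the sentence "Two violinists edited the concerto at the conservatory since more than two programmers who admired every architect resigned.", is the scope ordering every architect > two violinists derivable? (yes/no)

No

*every architect* occurs within the relative clause *who admired every architect*, which is itself inside the adjunct *since more than two programmers who admired every architect resigned*.
Both the relative clause and the enclosing adjunct are scope islands; QR cannot cross either.
So *every architect* cannot raise high enough to outscope *two violinists*; only the surface ordering *two violinists* > *every architect* is available.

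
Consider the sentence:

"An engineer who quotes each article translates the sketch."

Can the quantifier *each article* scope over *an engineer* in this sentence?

No

Structurally, *each article* is inside the relative clause *who quotes each article*.
The relative clause forms an island for QR, so the quantifier is confined to the head noun's restrictor.
*each article* > *an engineer* would require crossing that boundary, which is illicit.
(Only the surface reading survives: one fixed engineer with respect to all the relevant articles.)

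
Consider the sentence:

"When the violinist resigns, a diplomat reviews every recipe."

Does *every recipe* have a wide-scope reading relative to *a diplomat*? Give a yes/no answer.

Yes

*every recipe* is a matrix argument; the adjunct is an island but the target quantifier is outside it.
QR within a single clause is free, so the lower quantifier may take scope over the higher one.
The sentence is scopally ambiguous between *a diplomat* > *every recipe* and *every recipe* > *a diplomat*.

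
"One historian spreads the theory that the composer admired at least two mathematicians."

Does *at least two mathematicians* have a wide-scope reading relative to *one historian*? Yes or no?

The DP *at least two mathematicians* is contained in the complex NP *the theory that the composer admired at least two mathematicians*.
Since the clause is the complement of a nominal head, the CNPC blocks scope extraction.
There is no licit LF on which *at least two mathematicians* c-commands *one historian*.
(Only the surface reading survives: one fixed historian with respect to all the relevant mathematicians.)

No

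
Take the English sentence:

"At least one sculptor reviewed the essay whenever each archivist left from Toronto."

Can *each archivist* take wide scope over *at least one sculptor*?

No

*each archivist* is embedded in the adjunct clause *whenever each archivist left from Toronto*.
Adjuncts are opaque for quantifier raising; a quantifier in an adjunct stays inside it.
So the wide-scope reading for *each archivist* is blocked.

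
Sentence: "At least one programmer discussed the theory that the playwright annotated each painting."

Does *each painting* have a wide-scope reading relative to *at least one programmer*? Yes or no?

No

The DP *each painting* is contained in the complex NP *the theory that the playwright annotated each painting*.
A that-clause complement to a noun is an island; QR cannot cross the NP boundary.
*each painting* > *at least one programmer* would require crossing that boundary, which is illicit.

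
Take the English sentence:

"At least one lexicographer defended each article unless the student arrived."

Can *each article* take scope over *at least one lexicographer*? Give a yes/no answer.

*each article* is a matrix argument; the adjunct is an island but the target quantifier is outside it.
Nothing blocks QR of the lower DP to a position above the higher one, so inverse scope is available.

Yes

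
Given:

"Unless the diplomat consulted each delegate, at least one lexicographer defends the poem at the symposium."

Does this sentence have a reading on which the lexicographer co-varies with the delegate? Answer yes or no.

No

That reading corresponds to *each delegate* > *at least one lexicographer*.
Structurally, *each delegate* is inside the adjunct clause *unless the diplomat consulted each delegate*.
The adjunct-island constraint bars QR out of an adverbial clause.
The ordering *each delegate* > *at least one lexicographer* is therefore underivable.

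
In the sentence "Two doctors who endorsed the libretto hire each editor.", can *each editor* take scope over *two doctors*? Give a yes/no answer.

Yes

*each editor* is a matrix argument; only *two doctors* is modified by the relative clause *who endorsed the libretto*, so the RC island is irrelevant to the target quantifier.
Since no island is crossed, the inverse ordering is licensed alongside surface scope.
So *each editor* > *two doctors* is among the available readings.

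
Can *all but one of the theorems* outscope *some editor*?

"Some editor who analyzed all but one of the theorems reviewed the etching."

*all but one of the theorems* sits inside the relative clause *who analyzed all but one of the theorems*.
Relative clauses block scope extraction: QR cannot target a position outside the modified NP.
The inverse ordering *all but one of the theorems* > *some editor* is therefore underivable.

No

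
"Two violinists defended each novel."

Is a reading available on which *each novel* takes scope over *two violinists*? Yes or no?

Yes

*two violinists* and *each novel* are co-arguments of the matrix verb, with nothing but a clause-internal boundary between them.
Clause-internal QR can adjoin the lower DP above the subject, yielding the inverse reading.
The sentence is scopally ambiguous between *two violinists* > *each novel* and *each novel* > *two violinists*.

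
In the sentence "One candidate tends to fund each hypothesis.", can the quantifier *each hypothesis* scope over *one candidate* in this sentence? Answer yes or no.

Infinitival complements of raising predicates do not block QR; *each hypothesis* and *one candidate* are effectively clausemates.
No island intervenes, so both surface and inverse scope are derivable.

Yes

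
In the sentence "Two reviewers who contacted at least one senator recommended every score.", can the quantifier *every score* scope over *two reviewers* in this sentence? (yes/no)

*every score* sits in the matrix clause, not in the relative clause on *two reviewers*.
QR within a single clause is free, so the lower quantifier may take scope over the higher one.
Both orderings are possible: *two reviewers* > *every score* and *every score* > *two reviewers*.

Yes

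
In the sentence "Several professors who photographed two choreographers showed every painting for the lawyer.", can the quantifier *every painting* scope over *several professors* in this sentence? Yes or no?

Yes

Although the sentence contains a relative clause (*who photographed two choreographers*), *every painting* is outside it, in the matrix VP.
Ordinary QR to a clause-peripheral position gives the wide-scope LF for the lower DP.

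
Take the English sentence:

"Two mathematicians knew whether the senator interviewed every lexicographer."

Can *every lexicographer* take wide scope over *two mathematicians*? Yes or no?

Structurally, *every lexicographer* is inside the embedded question *whether the senator interviewed every lexicographer*.
Embedded questions are wh-islands: a quantifier inside an indirect question cannot QR into the matrix clause.
So *every lexicographer* cannot raise to a position above *two mathematicians*.

No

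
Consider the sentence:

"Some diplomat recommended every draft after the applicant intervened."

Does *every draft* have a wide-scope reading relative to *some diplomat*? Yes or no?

Yes

*every draft* is a matrix argument; the adjunct is an island but the target quantifier is outside it.
Clause-internal QR can adjoin the lower DP above the subject, yielding the inverse reading.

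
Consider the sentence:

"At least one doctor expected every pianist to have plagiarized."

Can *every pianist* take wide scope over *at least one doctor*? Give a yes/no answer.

Yes

ECM infinitives lack a CP barrier, so *every pianist* can QR over the matrix subject *at least one doctor*.
QR within a single clause is free, so the lower quantifier may take scope over the higher one.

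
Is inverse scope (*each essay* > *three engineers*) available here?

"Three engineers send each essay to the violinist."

Both DPs are arguments of the same predicate; there is no clause or island boundary between them.
With no island boundary between them, the object can take inverse scope over the subject via ordinary QR within the clause.
The sentence is scopally ambiguous between *three engineers* > *each essay* and *each essay* > *three engineers*.

Yes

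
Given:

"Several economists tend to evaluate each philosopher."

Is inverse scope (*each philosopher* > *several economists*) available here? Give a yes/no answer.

Infinitival complements of raising predicates do not block QR; *each philosopher* and *several economists* are effectively clausemates.
With no island boundary between them, the object can take inverse scope over the subject via ordinary QR within the clause.

Yes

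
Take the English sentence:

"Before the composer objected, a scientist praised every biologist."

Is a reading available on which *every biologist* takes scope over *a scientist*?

Yes

The adjunct island is irrelevant here — *every biologist* and *a scientist* are both in the matrix clause.
Ordinary QR to a clause-peripheral position gives the wide-scope LF for the lower DP.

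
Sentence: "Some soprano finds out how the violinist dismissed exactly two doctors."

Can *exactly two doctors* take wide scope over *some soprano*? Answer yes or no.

*exactly two doctors* is embedded in the embedded question *how the violinist dismissed exactly two doctors*.
Embedded wh-clauses are opaque for QR, so the quantifier stays inside the question.
So *exactly two doctors* cannot raise to a position above *some soprano*.
(Only the surface reading survives: one fixed soprano with respect to all the relevant doctors.)

No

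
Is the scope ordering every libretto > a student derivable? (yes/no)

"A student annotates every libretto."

Yes

*a student* and *every libretto* are co-arguments of the matrix verb, with nothing but a clause-internal boundary between them.
QR within a single clause is free, so the lower quantifier may take scope over the higher one.
So *every libretto* > *a student* is among the available readings.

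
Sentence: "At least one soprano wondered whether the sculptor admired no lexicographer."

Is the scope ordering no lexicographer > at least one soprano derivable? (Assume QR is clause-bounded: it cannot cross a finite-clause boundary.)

*no lexicographer* is embedded in the embedded question *whether the sculptor admired no lexicographer*.
Embedded wh-clauses are opaque for QR, so the quantifier stays inside the question.
*no lexicographer* is confined to the island and cannot take scope over *at least one soprano*.

No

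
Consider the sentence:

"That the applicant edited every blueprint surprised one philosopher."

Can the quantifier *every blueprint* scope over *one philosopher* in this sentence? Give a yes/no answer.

No

*every blueprint* occurs within the sentential subject *that the applicant edited every blueprint*.
Subjects — clausal subjects included — are islands for extraction, and QR is no exception.
*every blueprint* is confined to the island and cannot take scope over *one philosopher*.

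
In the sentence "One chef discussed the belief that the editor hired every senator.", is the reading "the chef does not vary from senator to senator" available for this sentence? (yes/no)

Yes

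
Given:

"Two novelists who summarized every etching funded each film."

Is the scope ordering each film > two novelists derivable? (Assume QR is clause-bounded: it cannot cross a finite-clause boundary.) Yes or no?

Yes

*each film* sits in the matrix clause, not in the relative clause on *two novelists*.
Nothing blocks QR of the lower DP to a position above the higher one, so inverse scope is available.
Both orderings are possible: *two novelists* > *each film* and *each film* > *two novelists*.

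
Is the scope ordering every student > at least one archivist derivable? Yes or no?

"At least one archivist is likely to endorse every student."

The matrix predicate is a raising verb, whose infinitival complement is not a scope island — *every student* can QR into the matrix clause.
No island intervenes, so both surface and inverse scope are derivable.
The sentence is scopally ambiguous between *at least one archivist* > *every student* and *every student* > *at least one archivist*.

Yes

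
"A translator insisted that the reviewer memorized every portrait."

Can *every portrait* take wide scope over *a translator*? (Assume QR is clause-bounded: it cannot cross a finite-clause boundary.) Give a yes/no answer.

No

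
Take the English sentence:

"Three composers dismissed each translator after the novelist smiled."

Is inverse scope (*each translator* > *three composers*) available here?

*each translator* is a matrix argument; the adjunct is an island but the target quantifier is outside it.
Nothing blocks QR of the lower DP to a position above the higher one, so inverse scope is available.
The sentence is scopally ambiguous between *three composers* > *each translator* and *each translator* > *three composers*.

Yes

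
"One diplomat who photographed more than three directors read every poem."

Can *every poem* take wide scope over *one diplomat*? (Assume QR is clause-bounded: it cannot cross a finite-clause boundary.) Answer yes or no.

Yes

The relative clause *who photographed more than three directors* modifies *one diplomat*, but *every poem* is not inside that relative clause — it is an argument of the matrix verb.
QR within a single clause is free, so the lower quantifier may take scope over the higher one.
Both orderings are possible: *one diplomat* > *every poem* and *every poem* > *one diplomat*.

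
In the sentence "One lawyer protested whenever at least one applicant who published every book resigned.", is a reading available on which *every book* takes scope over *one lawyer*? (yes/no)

No

*every book* is embedded in the relative clause *who published every book*, which is itself inside the adjunct *whenever at least one applicant who published every book resigned*.
The quantifier would have to escape first the RC and then the adjunct — two independent island violations.
So the wide-scope reading for *every book* is blocked.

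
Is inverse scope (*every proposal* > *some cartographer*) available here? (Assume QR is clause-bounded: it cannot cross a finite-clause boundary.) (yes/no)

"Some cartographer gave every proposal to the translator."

Yes

*every proposal* and *some cartographer* are in the same minimal clause.
Nothing blocks QR of the lower DP to a position above the higher one, so inverse scope is available.
Both orderings are possible: *some cartographer* > *every proposal* and *every proposal* > *some cartographer*.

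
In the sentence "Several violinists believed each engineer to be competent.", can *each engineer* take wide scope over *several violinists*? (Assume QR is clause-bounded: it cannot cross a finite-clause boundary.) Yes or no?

*each engineer* is an ECM subject; ECM complements are not islands, and the embedded quantifier may take matrix scope.
Nothing blocks QR of the lower DP to a position above the higher one, so inverse scope is available.
The sentence is scopally ambiguous between *several violinists* > *each engineer* and *each engineer* > *several violinists*.

Yes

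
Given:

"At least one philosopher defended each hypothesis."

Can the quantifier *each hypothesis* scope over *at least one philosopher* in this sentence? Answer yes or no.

*each hypothesis* and *at least one philosopher* are in the same minimal clause.
Nothing blocks QR of the lower DP to a position above the higher one, so inverse scope is available.

Yes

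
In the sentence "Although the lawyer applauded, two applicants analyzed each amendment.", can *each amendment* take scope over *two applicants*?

Yes

Although there is an adjunct clause, *each amendment* is in the main clause, not inside the adjunct.
Ordinary QR to a clause-peripheral position gives the wide-scope LF for the lower DP.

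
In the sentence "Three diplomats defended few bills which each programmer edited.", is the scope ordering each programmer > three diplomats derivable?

*each programmer* occurs within the relative clause *which each programmer edited* modifying *few bills*.
A relative clause is a scope island — quantifier raising cannot cross its boundary.
So the wide-scope reading for *each programmer* is blocked.

No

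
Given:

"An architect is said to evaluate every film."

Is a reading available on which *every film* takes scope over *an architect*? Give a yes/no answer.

The matrix predicate is a raising verb, whose infinitival complement is not a scope island — *every film* can QR into the matrix clause.
With no island boundary between them, the object can take inverse scope over the subject via ordinary QR within the clause.

Yes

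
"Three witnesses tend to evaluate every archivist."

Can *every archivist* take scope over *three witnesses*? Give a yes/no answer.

Yes

Raising constructions are monoclausal for scope purposes; *every archivist* is not separated from *three witnesses* by any island.
Since no island is crossed, the inverse ordering is licensed alongside surface scope.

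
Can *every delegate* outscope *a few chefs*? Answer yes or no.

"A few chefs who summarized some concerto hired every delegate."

Yes

*every delegate* sits in the matrix clause, not in the relative clause on *a few chefs*.
Nothing blocks QR of the lower DP to a position above the higher one, so inverse scope is available.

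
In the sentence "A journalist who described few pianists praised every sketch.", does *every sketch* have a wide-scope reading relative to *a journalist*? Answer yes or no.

Yes

The relative clause *who described few pianists* modifies *a journalist*, but *every sketch* is not inside that relative clause — it is an argument of the matrix verb.
No island intervenes, so both surface and inverse scope are derivable.
The sentence is scopally ambiguous between *a journalist* > *every sketch* and *every sketch* > *a journalist*.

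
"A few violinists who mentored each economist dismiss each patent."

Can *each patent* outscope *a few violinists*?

Yes

*each patent* is a matrix argument; only *a few violinists* is modified by the relative clause *who mentored each economist*, so the RC island is irrelevant to the target quantifier.
Since no island is crossed, the inverse ordering is licensed alongside surface scope.
Both orderings are possible: *a few violinists* > *each patent* and *each patent* > *a few violinists*.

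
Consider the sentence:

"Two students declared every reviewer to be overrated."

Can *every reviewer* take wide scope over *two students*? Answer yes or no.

Yes

This is an ECM construction: *every reviewer* is the infinitival subject, Case-marked by the matrix verb, and the infinitive is transparent for QR.
Since no island is crossed, the inverse ordering is licensed alongside surface scope.
The sentence is scopally ambiguous between *two students* > *every reviewer* and *every reviewer* > *two students*.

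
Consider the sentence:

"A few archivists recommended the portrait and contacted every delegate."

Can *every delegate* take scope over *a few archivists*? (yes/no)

No

*every delegate* occurs within one conjunct of the coordinate structure (*contacted every delegate*).
Coordinate structures are islands for non-across-the-board movement, QR included.
*every delegate* is confined to the island and cannot take scope over *a few archivists*.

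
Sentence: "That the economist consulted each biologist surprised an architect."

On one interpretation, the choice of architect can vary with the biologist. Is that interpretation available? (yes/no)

That reading corresponds to *each biologist* > *an architect*.
*each biologist* occurs within the sentential subject *that the economist consulted each biologist*.
The subject-island constraint blocks QR out of a clausal subject.
There is no licit LF on which *each biologist* c-commands *an architect*.

No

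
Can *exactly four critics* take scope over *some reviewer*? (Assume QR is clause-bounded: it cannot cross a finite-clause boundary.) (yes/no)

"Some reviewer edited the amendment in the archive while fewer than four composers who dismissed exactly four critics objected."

No

The DP *exactly four critics* is contained in the relative clause *who dismissed exactly four critics*, which is itself inside the adjunct *while fewer than four composers who dismissed exactly four critics objected*.
Two island boundaries intervene — the relative clause and the adjunct. Either alone would block QR.
Hence only narrow scope for *exactly four critics* (under *some reviewer*) survives.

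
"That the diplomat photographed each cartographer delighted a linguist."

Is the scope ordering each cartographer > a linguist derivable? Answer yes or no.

*each cartographer* occurs within the sentential subject *that the diplomat photographed each cartographer*.
Sentential subjects are islands: a quantifier inside the subject clause cannot raise over the matrix predicate.
So the wide-scope reading for *each cartographer* is blocked.

No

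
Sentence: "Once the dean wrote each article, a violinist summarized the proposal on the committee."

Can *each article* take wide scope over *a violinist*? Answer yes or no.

No

*each article* sits inside the adjunct clause *once the dean wrote each article*.
Scope out of an adjunct clause is unavailable: QR respects the adjunct-island constraint.
The ordering *each article* > *a violinist* is therefore underivable.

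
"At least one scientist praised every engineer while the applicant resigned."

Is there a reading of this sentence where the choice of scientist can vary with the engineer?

That reading corresponds to *every engineer* > *at least one scientist*.
Neither queried DP is inside the adjunct, so the adjunct-island constraint does not apply.
No island intervenes, so both surface and inverse scope are derivable.
The sentence is scopally ambiguous between *at least one scientist* > *every engineer* and *every engineer* > *at least one scientist*.

Yes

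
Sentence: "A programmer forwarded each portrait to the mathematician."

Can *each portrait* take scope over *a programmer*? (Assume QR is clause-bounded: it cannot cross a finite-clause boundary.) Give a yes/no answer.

*each portrait* is the matrix object and *a programmer* the matrix subject; the two are clausemates.
Since no island is crossed, the inverse ordering is licensed alongside surface scope.

Yes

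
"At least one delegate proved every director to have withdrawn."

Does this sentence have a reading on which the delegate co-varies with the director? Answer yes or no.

Yes

That reading corresponds to *every director* > *at least one delegate*.
ECM infinitives lack a CP barrier, so *every director* can QR over the matrix subject *at least one delegate*.
QR within a single clause is free, so the lower quantifier may take scope over the higher one.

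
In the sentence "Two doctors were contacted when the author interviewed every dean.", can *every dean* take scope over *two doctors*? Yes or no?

No

*every dean* is embedded in the adjunct clause *when the author interviewed every dean*.
The adjunct-island constraint bars QR out of an adverbial clause.
Hence only narrow scope for *every dean* (under *two doctors*) survives.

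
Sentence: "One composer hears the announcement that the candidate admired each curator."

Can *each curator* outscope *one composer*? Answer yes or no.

*each curator* occurs within the complex NP *the announcement that the candidate admired each curator*.
The Complex NP Constraint bars QR out of the complement clause of a noun.
So the wide-scope reading for *each curator* is blocked.

No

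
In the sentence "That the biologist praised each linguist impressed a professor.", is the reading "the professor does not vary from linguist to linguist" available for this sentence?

Yes

The paraphrase describes the scope ordering *a professor* > *each linguist*.
Nothing needs to raise out of an island for *a professor* > *each linguist*: *a professor* takes scope from its matrix position over the clause containing *each linguist*.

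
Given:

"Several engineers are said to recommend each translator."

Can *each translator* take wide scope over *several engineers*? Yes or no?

Yes

Raising constructions are monoclausal for scope purposes; *each translator* is not separated from *several engineers* by any island.
No island intervenes, so both surface and inverse scope are derivable.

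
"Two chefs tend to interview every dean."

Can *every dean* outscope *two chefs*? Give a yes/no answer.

Infinitival complements of raising predicates do not block QR; *every dean* and *two chefs* are effectively clausemates.
Clause-internal QR can adjoin the lower DP above the subject, yielding the inverse reading.
So *every dean* > *two chefs* is among the available readings.

Yes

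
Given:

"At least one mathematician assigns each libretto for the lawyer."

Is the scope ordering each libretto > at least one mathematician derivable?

Yes

*at least one mathematician* and *each libretto* are co-arguments of the matrix verb, with nothing but a clause-internal boundary between them.
Clause-internal QR can adjoin the lower DP above the subject, yielding the inverse reading.
The sentence is scopally ambiguous between *at least one mathematician* > *each libretto* and *each libretto* > *at least one mathematician*.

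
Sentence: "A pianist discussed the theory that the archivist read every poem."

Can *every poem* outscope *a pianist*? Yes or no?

The target quantifier *every poem* is part of the complex NP *the theory that the archivist read every poem*.
A that-clause complement to a noun is an island; QR cannot cross the NP boundary.
Hence only narrow scope for *every poem* (under *a pianist*) survives.

No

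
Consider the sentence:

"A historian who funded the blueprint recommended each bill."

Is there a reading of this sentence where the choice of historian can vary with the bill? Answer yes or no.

This is the *each bill* > *a historian* reading.
*each bill* is a matrix argument; only *a historian* is modified by the relative clause *who funded the blueprint*, so the RC island is irrelevant to the target quantifier.
Ordinary QR to a clause-peripheral position gives the wide-scope LF for the lower DP.

Yes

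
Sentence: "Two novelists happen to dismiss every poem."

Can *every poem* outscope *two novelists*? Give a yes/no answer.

Raising constructions are monoclausal for scope purposes; *every poem* is not separated from *two novelists* by any island.
No island intervenes, so both surface and inverse scope are derivable.

Yes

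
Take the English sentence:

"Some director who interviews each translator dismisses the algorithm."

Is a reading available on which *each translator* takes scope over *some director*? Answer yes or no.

*each translator* is embedded in the relative clause *who interviews each translator*.
A relative clause is a scope island — quantifier raising cannot cross its boundary.
So *each translator* cannot raise to a position above *some director*.

No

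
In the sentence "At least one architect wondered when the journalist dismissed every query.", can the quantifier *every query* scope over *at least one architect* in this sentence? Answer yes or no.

No

*every query* occurs within the embedded question *when the journalist dismissed every query*.
QR across an interrogative CP boundary is ruled out as a wh-island violation.
So *every query* cannot raise high enough to outscope *at least one architect*; only the surface ordering *at least one architect* > *every query* is available.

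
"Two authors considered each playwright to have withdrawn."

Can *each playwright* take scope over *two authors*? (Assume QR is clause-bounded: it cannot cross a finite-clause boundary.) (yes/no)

Yes

The ECM infinitive is scope-transparent — *each playwright* is free to raise above *two authors*.
Ordinary QR to a clause-peripheral position gives the wide-scope LF for the lower DP.
So *each playwright* > *two authors* is among the available readings.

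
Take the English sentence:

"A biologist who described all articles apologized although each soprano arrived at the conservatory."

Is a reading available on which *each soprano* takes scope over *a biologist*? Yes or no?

No

*each soprano* sits inside the adjunct clause *although each soprano arrived at the conservatory*.
Adverbial clauses are not L-marked, so they are barriers for QR — the quantifier cannot escape the adjunct.
There is no licit LF on which *each soprano* c-commands *a biologist*.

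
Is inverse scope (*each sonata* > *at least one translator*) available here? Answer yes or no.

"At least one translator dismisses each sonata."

Yes

Both DPs are arguments of the same predicate; there is no clause or island boundary between them.
Nothing blocks QR of the lower DP to a position above the higher one, so inverse scope is available.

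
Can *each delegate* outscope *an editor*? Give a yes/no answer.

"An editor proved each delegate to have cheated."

Yes

ECM infinitives lack a CP barrier, so *each delegate* can QR over the matrix subject *an editor*.
QR within a single clause is free, so the lower quantifier may take scope over the higher one.
The sentence is scopally ambiguous between *an editor* > *each delegate* and *each delegate* > *an editor*.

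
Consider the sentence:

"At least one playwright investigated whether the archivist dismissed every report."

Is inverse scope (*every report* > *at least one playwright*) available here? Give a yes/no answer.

*every report* occurs within the embedded question *whether the archivist dismissed every report*.
An indirect question is a wh-island; the filled [Spec,CP] blocks QR across the CP edge.
So *every report* cannot raise to a position above *at least one playwright*.

No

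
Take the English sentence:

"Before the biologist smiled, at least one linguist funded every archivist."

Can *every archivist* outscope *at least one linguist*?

Although there is an adjunct clause, *every archivist* is in the main clause, not inside the adjunct.
No island intervenes, so both surface and inverse scope are derivable.

Yes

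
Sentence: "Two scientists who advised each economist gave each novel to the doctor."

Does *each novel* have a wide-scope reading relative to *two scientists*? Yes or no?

*each novel* sits in the matrix clause, not in the relative clause on *two scientists*.
QR within a single clause is free, so the lower quantifier may take scope over the higher one.
The sentence is scopally ambiguous between *two scientists* > *each novel* and *each novel* > *two scientists*.

Yes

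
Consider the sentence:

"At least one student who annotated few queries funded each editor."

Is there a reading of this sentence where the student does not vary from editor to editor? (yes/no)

Yes

The described interpretation is the *at least one student* > *each editor* scoping.
Nothing needs to raise for *at least one student* > *each editor*, so no island constraint is at stake.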